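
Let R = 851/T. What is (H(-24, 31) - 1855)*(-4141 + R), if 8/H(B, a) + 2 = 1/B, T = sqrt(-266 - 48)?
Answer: 377191267/49 + 77515037*I*sqrt(314)/15386 ≈ 7.6978e+6 + 89274.0*I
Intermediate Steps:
T = I*sqrt(314) (T = sqrt(-314) = I*sqrt(314) ≈ 17.72*I)
H(B, a) = 8/(-2 + 1/B)
R = -851*I*sqrt(314)/314 (R = 851/((I*sqrt(314))) = 851*(-I*sqrt(314)/314) = -851*I*sqrt(314)/314 ≈ -48.025*I)
(H(-24, 31) - 1855)*(-4141 + R) = (-8*(-24)/(-1 + 2*(-24)) - 1855)*(-4141 - 851*I*sqrt(314)/314) = (-8*(-24)/(-1 - 48) - 1855)*(-4141 - 851*I*sqrt(314)/314) = (-8*(-24)/(-49) - 1855)*(-4141 - 851*I*sqrt(314)/314) = (-8*(-24)*(-1/49) - 1855)*(-4141 - 851*I*sqrt(314)/314) = (-192/49 - 1855)*(-4141 - 851*I*sqrt(314)/314) = -91087*(-4141 - 851*I*sqrt(314)/314)/49 = 377191267/49 + 77515037*I*sqrt(314)/15386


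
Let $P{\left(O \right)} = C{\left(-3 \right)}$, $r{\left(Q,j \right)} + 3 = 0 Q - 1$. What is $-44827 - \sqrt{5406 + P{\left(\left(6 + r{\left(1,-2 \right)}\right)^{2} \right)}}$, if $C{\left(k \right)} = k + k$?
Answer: $-44827 - 30 \sqrt{6} \approx -44901.0$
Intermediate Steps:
$r{\left(Q,j \right)} = -4$ ($r{\left(Q,j \right)} = -3 - \left(1 + 0 Q\right) = -3 + \left(0 - 1\right) = -3 - 1 = -4$)
$C{\left(k \right)} = 2 k$
$P{\left(O \right)} = -6$ ($P{\left(O \right)} = 2 \left(-3\right) = -6$)
$-44827 - \sqrt{5406 + P{\left(\left(6 + r{\left(1,-2 \right)}\right)^{2} \right)}} = -44827 - \sqrt{5406 - 6} = -44827 - \sqrt{5400} = -44827 - 30 \sqrt{6}$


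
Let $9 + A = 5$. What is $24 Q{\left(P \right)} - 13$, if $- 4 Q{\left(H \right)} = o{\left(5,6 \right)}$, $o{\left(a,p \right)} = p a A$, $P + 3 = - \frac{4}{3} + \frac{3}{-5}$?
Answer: $707$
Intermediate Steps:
$A = -4$ ($A = -9 + 5 = -4$)
$P = - \frac{74}{15}$ ($P = -3 + \left(- \frac{4}{3} + \frac{3}{-5}\right) = -3 + \left(\left(-4\right) \frac{1}{3} + 3 \left(- \frac{1}{5}\right)\right) = -3 - \frac{29}{15} = - \frac{74}{15} \approx -4.9333$)
$o{\left(a,p \right)} = - 4 a p$ ($o{\left(a,p \right)} = p a \left(-4\right) = a p \left(-4\right) = - 4 a p$)
$Q{\left(H \right)} = 30$ ($Q{\left(H \right)} = - \frac{\left(-4\right) 5 \cdot 6}{4} = \left(- \frac{1}{4}\right) \left(-120\right) = 30$)
$24 Q{\left(P \right)} - 13 = 24 \cdot 30 - 13 = 720 - 13 = 707$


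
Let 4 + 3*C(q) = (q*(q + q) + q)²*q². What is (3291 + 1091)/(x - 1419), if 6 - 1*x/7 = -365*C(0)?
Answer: -13146/14351 ≈ -0.91603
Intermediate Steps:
C(q) = -4/3 + q²*(q + 2*q²)²/3 (C(q) = -4/3 + ((q*(q + q) + q)²*q²)/3 = -4/3 + ((q*(2*q) + q)²*q²)/3 = -4/3 + ((2*q² + q)²*q²)/3 = -4/3 + ((q + 2*q²)²*q²)/3 = -4/3 + (q²*(q + 2*q²)²)/3 = -4/3 + q²*(q + 2*q²)²/3)
x = -10094/3 (x = 42 - (-2555)*(-4/3 + (⅓)*0⁴*(1 + 2*0)²) = 42 - (-2555)*(-4/3 + (⅓)*0*(1 + 0)²) = 42 - (-2555)*(-4/3 + (⅓)*0*1²) = 42 - (-2555)*(-4/3 + (⅓)*0*1) = 42 - (-2555)*(-4/3 + 0) = 42 - (-2555)*(-4)/3 = 42 - 7*1460/3 = 42 - 10220/3 = -10094/3 ≈ -3364.7)
(3291 + 1091)/(x - 1419) = (3291 + 1091)/(-10094/3 - 1419) = 4382/(-14351/3) = 4382*(-3/14351) = -13146/14351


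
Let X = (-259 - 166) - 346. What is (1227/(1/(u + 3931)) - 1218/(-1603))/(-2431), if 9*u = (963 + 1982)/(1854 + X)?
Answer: -188891600792/95195529 ≈ -1984.2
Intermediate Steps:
X = -771 (X = -425 - 346 = -771)
u = 155/513 (u = ((963 + 1982)/(1854 - 771))/9 = (2945/1083)/9 = (2945*(1/1083))/9 = (⅑)*(155/57) = 155/513 ≈ 0.30214)
(1227/(1/(u + 3931)) - 1218/(-1603))/(-2431) = (1227/(1/(155/513 + 3931)) - 1218/(-1603))/(-2431) = (1227/(1/(2016758/513)) - 1218*(-1/1603))*(-1/2431) = (1227/(513/2016758) + 174/229)*(-1/2431) = (1227*(2016758/513) + 174/229)*(-1/2431) = (824854022/171 + 174/229)*(-1/2431) = (188891600792/39159)*(-1/2431) = -188891600792/95195529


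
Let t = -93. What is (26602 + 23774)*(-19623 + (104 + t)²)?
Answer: -982432752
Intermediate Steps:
(26602 + 23774)*(-19623 + (104 + t)²) = (26602 + 23774)*(-19623 + (104 - 93)²) = 50376*(-19623 + 11²) = 50376*(-19623 + 121) = 50376*(-19502) = -982432752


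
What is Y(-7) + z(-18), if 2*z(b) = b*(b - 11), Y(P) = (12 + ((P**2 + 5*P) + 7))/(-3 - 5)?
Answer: 2055/8 ≈ 256.88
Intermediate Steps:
Y(P) = -19/8 - 5*P/8 - P**2/8 (Y(P) = (12 + (7 + P**2 + 5*P))/(-8) = (19 + P**2 + 5*P)*(-1/8) = -19/8 - 5*P/8 - P**2/8)
z(b) = b*(-11 + b)/2 (z(b) = (b*(b - 11))/2 = (b*(-11 + b))/2 = b*(-11 + b)/2)
Y(-7) + z(-18) = (-19/8 - 5/8*(-7) - 1/8*(-7)**2) + (1/2)*(-18)*(-11 - 18) = (-19/8 + 35/8 - 1/8*49) + (1/2)*(-18)*(-29) = (-19/8 + 35/8 - 49/8) + 261 = -33/8 + 261 = 2055/8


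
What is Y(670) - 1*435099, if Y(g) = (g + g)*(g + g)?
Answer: 1360501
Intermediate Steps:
Y(g) = 4*g² (Y(g) = (2*g)*(2*g) = 4*g²)
Y(670) - 1*435099 = 4*670² - 1*435099 = 4*448900 - 435099 = 1795600 - 435099 = 1360501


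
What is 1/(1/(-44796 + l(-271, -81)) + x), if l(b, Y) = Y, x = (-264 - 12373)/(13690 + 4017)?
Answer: -794637039/567128356 ≈ -1.4012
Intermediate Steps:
x = -12637/17707 ≈ -0.71367
1/(1/(-44796 + l(-271, -81)) + x) = 1/(1/(-44796 - 81) - 12637/17707) = 1/(1/(-44877) - 12637/17707) = 1/(-1/44877 - 12637/17707) = 1/(-567128356/794637039) = -794637039/567128356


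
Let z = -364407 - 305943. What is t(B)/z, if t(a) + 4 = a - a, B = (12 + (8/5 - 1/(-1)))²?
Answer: 2/335175 ≈ 5.9670e-6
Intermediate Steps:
z = -670350
B = 5329/25 (B = (12 + (8*(⅕) - 1*(-1)))² = (12 + (8/5 + 1))² = (12 + 13/5)² = (73/5)² = 5329/25 ≈ 213.16)
t(a) = -4 (t(a) = -4 + (a - a) = -4 + 0 = -4)
t(B)/z = -4/(-670350) = -4*(-1/670350) = 2/335175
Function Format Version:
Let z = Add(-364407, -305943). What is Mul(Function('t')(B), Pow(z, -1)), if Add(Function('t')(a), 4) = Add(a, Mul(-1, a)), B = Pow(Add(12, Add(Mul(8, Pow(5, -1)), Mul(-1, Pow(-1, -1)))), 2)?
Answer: Rational(2, 335175) ≈ 5.9670e-6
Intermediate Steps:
z = -670350
B = Rational(5329, 25) (B = Pow(Add(12, Add(Mul(8, Rational(1, 5)), Mul(-1, -1))), 2) = Pow(Add(12, Add(Rational(8, 5), 1)), 2) = Pow(Add(12, Rational(13, 5)), 2) = Pow(Rational(73, 5), 2) = Rational(5329, 25) ≈ 213.16)
Function('t')(a) = -4 (Function('t')(a) = Add(-4, Add(a, Mul(-1, a))) = Add(-4, 0) = -4)
Mul(Function('t')(B), Pow(z, -1)) = Mul(-4, Pow(-670350, -1)) = Mul(-4, Rational(-1, 670350)) = Rational(2, 335175)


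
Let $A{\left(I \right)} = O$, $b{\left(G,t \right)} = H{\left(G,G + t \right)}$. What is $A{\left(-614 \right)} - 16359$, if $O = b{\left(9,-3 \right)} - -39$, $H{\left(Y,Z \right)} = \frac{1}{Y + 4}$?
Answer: $- \frac{212159}{13} \approx -16320.0$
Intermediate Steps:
$H{\left(Y,Z \right)} = \frac{1}{4 + Y}$
$b{\left(G,t \right)} = \frac{1}{4 + G}$
$O = \frac{508}{13}$ ($O = \frac{1}{4 + 9} - -39 = \frac{1}{13} + 39 = \frac{508}{13} \approx 39.077$)
$A{\left(I \right)} = \frac{508}{13}$
$A{\left(-614 \right)} - 16359 = \frac{508}{13} - 16359 = - \frac{212159}{13}$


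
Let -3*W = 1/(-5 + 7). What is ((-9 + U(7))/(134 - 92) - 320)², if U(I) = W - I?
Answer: 6518463169/63504 ≈ 1.0265e+5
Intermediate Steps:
W = -⅙ (W = -1/(3*(-5 + 7)) = -⅓/2 = -⅓*½ = -⅙ ≈ -0.16667)
U(I) = -⅙ - I
((-9 + U(7))/(134 - 92) - 320)² = ((-9 + (-⅙ - 1*7))/(134 - 92) - 320)² = ((-9 + (-⅙ - 7))/42 - 320)² = ((-9 - 43/6)*(1/42) - 320)² = (-97/6*1/42 - 320)² = (-97/252 - 320)² = (-80737/252)² = 6518463169/63504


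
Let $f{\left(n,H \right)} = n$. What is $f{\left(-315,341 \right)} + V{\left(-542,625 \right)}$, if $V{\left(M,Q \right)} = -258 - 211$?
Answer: $-784$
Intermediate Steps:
$V{\left(M,Q \right)} = -469$
$f{\left(-315,341 \right)} + V{\left(-542,625 \right)} = -315 - 469 = -784$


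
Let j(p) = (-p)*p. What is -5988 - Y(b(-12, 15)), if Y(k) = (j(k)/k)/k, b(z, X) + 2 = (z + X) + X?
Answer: -5987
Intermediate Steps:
j(p) = -p²
b(z, X) = -2 + z + 2*X (b(z, X) = -2 + ((z + X) + X) = -2 + ((X + z) + X) = -2 + (z + 2*X) = -2 + z + 2*X)
Y(k) = -1 (Y(k) = ((-k²)/k)/k = (-k)/k = -1)
-5988 - Y(b(-12, 15)) = -5988 - 1*(-1) = -5988 + 1 = -5987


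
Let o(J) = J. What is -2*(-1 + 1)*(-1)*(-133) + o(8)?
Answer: 8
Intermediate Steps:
-2*(-1 + 1)*(-1)*(-133) + o(8) = -2*(-1 + 1)*(-1)*(-133) + 8 = -0*(-1)*(-133) + 8 = -2*0*(-133) + 8 = 0*(-133) + 8 = 0 + 8 = 8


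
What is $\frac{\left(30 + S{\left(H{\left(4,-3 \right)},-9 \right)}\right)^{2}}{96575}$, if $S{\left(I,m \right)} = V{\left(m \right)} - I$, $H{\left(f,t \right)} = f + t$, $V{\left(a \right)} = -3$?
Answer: $\frac{676}{96575} \approx 0.0069997$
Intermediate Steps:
$S{\left(I,m \right)} = -3 - I$
$\frac{\left(30 + S{\left(H{\left(4,-3 \right)},-9 \right)}\right)^{2}}{96575} = \frac{\left(30 - 4\right)^{2}}{96575} = \left(30 - 4\right)^{2} \cdot \frac{1}{96575} = 26^{2} \cdot \frac{1}{96575} = 676 \cdot \frac{1}{96575} = \frac{676}{96575}$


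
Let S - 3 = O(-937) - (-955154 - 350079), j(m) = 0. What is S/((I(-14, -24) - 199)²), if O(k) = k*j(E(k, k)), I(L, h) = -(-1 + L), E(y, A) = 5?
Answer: 326309/8464 ≈ 38.553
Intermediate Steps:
I(L, h) = 1 - L
O(k) = 0 (O(k) = k*0 = 0)
S = 1305236 (S = 3 + (0 - (-955154 - 350079)) = 3 + (0 - 1*(-1305233)) = 3 + (0 + 1305233) = 3 + 1305233 = 1305236)
S/((I(-14, -24) - 199)²) = 1305236/(((1 - 1*(-14)) - 199)²) = 1305236/(((1 + 14) - 199)²) = 1305236/((15 - 199)²) = 1305236/((-184)²) = 1305236/33856 = 1305236*(1/33856) = 326309/8464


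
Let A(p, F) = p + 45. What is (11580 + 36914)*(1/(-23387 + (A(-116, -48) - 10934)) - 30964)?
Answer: -25820967066583/17196 ≈ -1.5016e+9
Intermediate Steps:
A(p, F) = 45 + p
(11580 + 36914)*(1/(-23387 + (A(-116, -48) - 10934)) - 30964) = (11580 + 36914)*(1/(-23387 + ((45 - 116) - 10934)) - 30964) = 48494*(1/(-23387 + (-71 - 10934)) - 30964) = 48494*(1/(-23387 - 11005) - 30964) = 48494*(1/(-34392) - 30964) = 48494*(-1/34392 - 30964) = 48494*(-1064913889/34392) = -25820967066583/17196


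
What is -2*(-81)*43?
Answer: 6966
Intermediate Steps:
-2*(-81)*43 = 162*43 = 6966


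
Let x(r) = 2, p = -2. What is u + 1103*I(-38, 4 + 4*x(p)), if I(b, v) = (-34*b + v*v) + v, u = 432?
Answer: 1597576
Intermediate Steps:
I(b, v) = v + v**2 - 34*b (I(b, v) = (-34*b + v**2) + v = (v**2 - 34*b) + v = v + v**2 - 34*b)
u + 1103*I(-38, 4 + 4*x(p)) = 432 + 1103*((4 + 4*2) + (4 + 4*2)**2 - 34*(-38)) = 432 + 1103*((4 + 8) + (4 + 8)**2 + 1292) = 432 + 1103*(12 + 12**2 + 1292) = 432 + 1103*(12 + 144 + 1292) = 432 + 1103*1448 = 432 + 1597144 = 1597576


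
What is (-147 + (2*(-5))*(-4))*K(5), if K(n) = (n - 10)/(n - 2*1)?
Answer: 535/3 ≈ 178.33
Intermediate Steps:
K(n) = (-10 + n)/(-2 + n) (K(n) = (-10 + n)/(n - 2) = (-10 + n)/(-2 + n))
(-147 + (2*(-5))*(-4))*K(5) = (-147 + (2*(-5))*(-4))*((-10 + 5)/(-2 + 5)) = (-147 - 10*(-4))*(-5/3) = (-147 + 40)*((⅓)*(-5)) = -107*(-5/3) = 535/3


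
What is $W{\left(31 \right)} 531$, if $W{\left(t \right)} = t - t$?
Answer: $0$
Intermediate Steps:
$W{\left(t \right)} = 0$
$W{\left(31 \right)} 531 = 0 \cdot 531 = 0$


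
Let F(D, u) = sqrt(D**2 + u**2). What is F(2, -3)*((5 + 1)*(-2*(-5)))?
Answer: 60*sqrt(13) ≈ 216.33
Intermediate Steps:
F(2, -3)*((5 + 1)*(-2*(-5))) = sqrt(2**2 + (-3)**2)*((5 + 1)*(-2*(-5))) = sqrt(4 + 9)*(6*10) = sqrt(13)*60 = 60*sqrt(13)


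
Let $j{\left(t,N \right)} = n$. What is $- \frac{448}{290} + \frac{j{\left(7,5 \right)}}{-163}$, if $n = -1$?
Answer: $- \frac{36367}{23635} \approx -1.5387$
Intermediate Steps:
$j{\left(t,N \right)} = -1$
$- \frac{448}{290} + \frac{j{\left(7,5 \right)}}{-163} = - \frac{448}{290} - \frac{1}{-163} = \left(-448\right) \frac{1}{290} - - \frac{1}{163} = - \frac{224}{145} + \frac{1}{163} = - \frac{36367}{23635}$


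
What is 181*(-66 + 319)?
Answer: 45793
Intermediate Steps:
181*(-66 + 319) = 181*253 = 45793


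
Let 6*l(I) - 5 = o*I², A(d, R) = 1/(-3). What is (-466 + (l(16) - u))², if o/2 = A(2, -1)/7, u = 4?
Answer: 3555379129/15876 ≈ 2.2395e+5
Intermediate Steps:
A(d, R) = -⅓
o = -2/21 (o = 2*(-⅓/7) = 2*(-⅓*⅐) = 2*(-1/21) = -2/21 ≈ -0.095238)
l(I) = ⅚ - I²/63 (l(I) = ⅚ + (-2*I²/21)/6 = ⅚ - I²/63)
(-466 + (l(16) - u))² = (-466 + ((⅚ - 1/63*16²) - 1*4))² = (-466 + ((⅚ - 1/63*256) - 4))² = (-466 + ((⅚ - 256/63) - 4))² = (-466 + (-407/126 - 4))² = (-466 - 911/126)² = (-59627/126)² = 3555379129/15876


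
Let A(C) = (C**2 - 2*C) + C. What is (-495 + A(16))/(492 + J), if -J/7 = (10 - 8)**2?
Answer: -255/464 ≈ -0.54957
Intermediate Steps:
J = -28 (J = -7*(10 - 8)**2 = -7*2**2 = -7*4 = -28)
A(C) = C**2 - C
(-495 + A(16))/(492 + J) = (-495 + 16*(-1 + 16))/(492 - 28) = (-495 + 16*15)/464 = (-495 + 240)*(1/464) = -255*1/464 = -255/464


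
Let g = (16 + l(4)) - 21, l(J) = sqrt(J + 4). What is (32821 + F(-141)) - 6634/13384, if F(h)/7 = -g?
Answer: 219869035/6692 - 14*sqrt(2) ≈ 32836.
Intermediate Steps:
l(J) = sqrt(4 + J)
g = -5 + 2*sqrt(2) (g = (16 + sqrt(4 + 4)) - 21 = (16 + sqrt(8)) - 21 = (16 + 2*sqrt(2)) - 21 = -5 + 2*sqrt(2) ≈ -2.1716)
F(h) = 35 - 14*sqrt(2) (F(h) = 7*(-(-5 + 2*sqrt(2))) = 7*(5 - 2*sqrt(2)) = 35 - 14*sqrt(2))
(32821 + F(-141)) - 6634/13384 = (32821 + (35 - 14*sqrt(2))) - 6634/13384 = (32856 - 14*sqrt(2)) - 6634*1/13384 = (32856 - 14*sqrt(2)) - 3317/6692 = 219869035/6692 - 14*sqrt(2)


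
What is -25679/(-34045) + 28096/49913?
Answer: 2238244247/1699288085 ≈ 1.3172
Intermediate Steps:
-25679/(-34045) + 28096/49913 = -25679*(-1/34045) + 28096*(1/49913) = 25679/34045 + 28096/49913 = 2238244247/1699288085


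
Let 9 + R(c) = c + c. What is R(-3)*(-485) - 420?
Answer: 6855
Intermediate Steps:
R(c) = -9 + 2*c (R(c) = -9 + (c + c) = -9 + 2*c)
R(-3)*(-485) - 420 = (-9 + 2*(-3))*(-485) - 420 = (-9 - 6)*(-485) - 420 = -15*(-485) - 420 = 7275 - 420 = 6855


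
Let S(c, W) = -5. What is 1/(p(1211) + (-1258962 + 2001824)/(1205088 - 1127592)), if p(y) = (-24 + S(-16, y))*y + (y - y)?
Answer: -38748/1360419581 ≈ -2.8482e-5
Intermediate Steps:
p(y) = -29*y (p(y) = (-24 - 5)*y + (y - y) = -29*y + 0 = -29*y)
1/(p(1211) + (-1258962 + 2001824)/(1205088 - 1127592)) = 1/(-29*1211 + (-1258962 + 2001824)/(1205088 - 1127592)) = 1/(-35119 + 742862/77496) = 1/(-35119 + 742862*(1/77496)) = 1/(-35119 + 371431/38748) = 1/(-1360419581/38748) = -38748/1360419581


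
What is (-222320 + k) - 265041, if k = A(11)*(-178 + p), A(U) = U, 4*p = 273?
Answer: -1954273/4 ≈ -4.8857e+5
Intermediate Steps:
p = 273/4 (p = (1/4)*273 = 273/4 ≈ 68.250)
k = -4829/4 (k = 11*(-178 + 273/4) = 11*(-439/4) = -4829/4 ≈ -1207.3)
(-222320 + k) - 265041 = (-222320 - 4829/4) - 265041 = -894109/4 - 265041 = -1954273/4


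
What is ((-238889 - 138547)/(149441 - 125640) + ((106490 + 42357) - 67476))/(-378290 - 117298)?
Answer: -1936333735/11795489988 ≈ -0.16416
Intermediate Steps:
((-238889 - 138547)/(149441 - 125640) + ((106490 + 42357) - 67476))/(-378290 - 117298) = (-377436/23801 + (148847 - 67476))/(-495588) = (-377436*1/23801 + 81371)*(-1/495588) = (-377436/23801 + 81371)*(-1/495588) = (1936333735/23801)*(-1/495588) = -1936333735/11795489988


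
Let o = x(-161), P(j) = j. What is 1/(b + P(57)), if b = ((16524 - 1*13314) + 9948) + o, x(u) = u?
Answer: 1/13054 ≈ 7.6605e-5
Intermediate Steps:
o = -161
b = 12997 (b = ((16524 - 1*13314) + 9948) - 161 = ((16524 - 13314) + 9948) - 161 = (3210 + 9948) - 161 = 13158 - 161 = 12997)
1/(b + P(57)) = 1/(12997 + 57) = 1/13054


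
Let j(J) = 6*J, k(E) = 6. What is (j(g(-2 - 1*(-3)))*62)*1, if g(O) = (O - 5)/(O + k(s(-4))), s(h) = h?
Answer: -1488/7 ≈ -212.57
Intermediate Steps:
g(O) = (-5 + O)/(6 + O) (g(O) = (O - 5)/(O + 6) = (-5 + O)/(6 + O))
(j(g(-2 - 1*(-3)))*62)*1 = ((6*((-5 + (-2 - 1*(-3)))/(6 + (-2 - 1*(-3)))))*62)*1 = ((6*((-5 + (-2 + 3))/(6 + (-2 + 3))))*62)*1 = ((6*((-5 + 1)/(6 + 1)))*62)*1 = ((6*(-4/7))*62)*1 = -24/7*62*1 = -1488/7*1 = -1488/7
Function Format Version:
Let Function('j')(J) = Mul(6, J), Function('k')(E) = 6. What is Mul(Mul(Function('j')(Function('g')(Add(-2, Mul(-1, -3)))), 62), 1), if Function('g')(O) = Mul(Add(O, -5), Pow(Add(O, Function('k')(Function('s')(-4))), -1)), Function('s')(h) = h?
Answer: Rational(-1488, 7) ≈ -212.57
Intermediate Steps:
Function('g')(O) = Mul(Pow(Add(6, O), -1), Add(-5, O)) (Function('g')(O) = Mul(Add(O, -5), Pow(Add(O, 6), -1)) = Mul(Add(-5, O), Pow(Add(6, O), -1)) = Mul(Pow(Add(6, O), -1), Add(-5, O)))
Mul(Mul(Function('j')(Function('g')(Add(-2, Mul(-1, -3)))), 62), 1) = Mul(Mul(Mul(6, Mul(Pow(Add(6, Add(-2, Mul(-1, -3))), -1), Add(-5, Add(-2, Mul(-1, -3))))), 62), 1) = Mul(Mul(Mul(6, Mul(Pow(Add(6, Add(-2, 3)), -1), Add(-5, Add(-2, 3)))), 62), 1) = Mul(Mul(Mul(6, Mul(Pow(Add(6, 1), -1), Add(-5, 1))), 62), 1) = Mul(Mul(Mul(6, Mul(Pow(7, -1), -4)), 62), 1) = Mul(Mul(Mul(6, Mul(Rational(1, 7), -4)), 62), 1) = Mul(Mul(Mul(6, Rational(-4, 7)), 62), 1) = Mul(Mul(Rational(-24, 7), 62), 1) = Mul(Rational(-1488, 7), 1) = Rational(-1488, 7)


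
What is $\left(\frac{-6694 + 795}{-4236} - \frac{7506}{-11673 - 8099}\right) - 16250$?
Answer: $- \frac{340214297389}{20938548} \approx -16248.0$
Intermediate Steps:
$\left(\frac{-6694 + 795}{-4236} - \frac{7506}{-11673 - 8099}\right) - 16250 = \left(\left(-5899\right) \left(- \frac{1}{4236}\right) - \frac{7506}{-19772}\right) - 16250 = \left(\frac{5899}{4236} - - \frac{3753}{9886}\right) - 16250 = \left(\frac{5899}{4236} + \frac{3753}{9886}\right) - 16250 = \frac{37107611}{20938548} - 16250 = - \frac{340214297389}{20938548}$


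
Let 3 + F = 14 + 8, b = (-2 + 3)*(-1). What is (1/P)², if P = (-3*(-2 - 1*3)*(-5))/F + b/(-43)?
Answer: 667489/10278436 ≈ 0.064941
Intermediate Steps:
b = -1 (b = 1*(-1) = -1)
F = 19 (F = -3 + (14 + 8) = -3 + 22 = 19)
P = -3206/817 (P = (-3*(-2 - 1*3)*(-5))/19 - 1/(-43) = (-3*(-2 - 3)*(-5))*(1/19) - 1*(-1/43) = (-3*(-5)*(-5))*(1/19) + 1/43 = (15*(-5))*(1/19) + 1/43 = -75*1/19 + 1/43 = -75/19 + 1/43 = -3206/817 ≈ -3.9241)
(1/P)² = (1/(-3206/817))² = (-817/3206)² = 667489/10278436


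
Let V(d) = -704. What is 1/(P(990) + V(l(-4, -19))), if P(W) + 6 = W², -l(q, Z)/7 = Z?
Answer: 1/979390 ≈ 1.0210e-6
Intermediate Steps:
l(q, Z) = -7*Z
P(W) = -6 + W²
1/(P(990) + V(l(-4, -19))) = 1/((-6 + 990²) - 704) = 1/((-6 + 980100) - 704) = 1/(980094 - 704) = 1/979390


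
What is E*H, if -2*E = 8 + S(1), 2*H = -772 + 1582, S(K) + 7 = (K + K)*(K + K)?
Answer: -2025/2 ≈ -1012.5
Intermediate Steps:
S(K) = -7 + 4*K² (S(K) = -7 + (K + K)*(K + K) = -7 + (2*K)*(2*K) = -7 + 4*K²)
H = 405 (H = (-772 + 1582)/2 = (½)*810 = 405)
E = -5/2 (E = -(8 + (-7 + 4*1²))/2 = -(8 + (-7 + 4*1))/2 = -(8 + (-7 + 4))/2 = -(8 - 3)/2 = -½*5 = -5/2 ≈ -2.5000)
E*H = -5/2*405 = -2025/2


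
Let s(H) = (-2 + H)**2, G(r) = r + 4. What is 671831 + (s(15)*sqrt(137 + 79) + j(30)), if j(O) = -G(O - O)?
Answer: 671827 + 1014*sqrt(6) ≈ 6.7431e+5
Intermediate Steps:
G(r) = 4 + r
j(O) = -4 (j(O) = -(4 + (O - O)) = -(4 + 0) = -1*4 = -4)
671831 + (s(15)*sqrt(137 + 79) + j(30)) = 671831 + ((-2 + 15)**2*sqrt(137 + 79) - 4) = 671831 + (13**2*sqrt(216) - 4) = 671831 + (169*(6*sqrt(6)) - 4) = 671831 + (1014*sqrt(6) - 4) = 671831 + (-4 + 1014*sqrt(6)) = 671827 + 1014*sqrt(6)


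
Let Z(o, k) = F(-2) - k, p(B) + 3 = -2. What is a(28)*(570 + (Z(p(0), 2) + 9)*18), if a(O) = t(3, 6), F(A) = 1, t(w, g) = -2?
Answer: -1428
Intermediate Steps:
p(B) = -5 (p(B) = -3 - 2 = -5)
Z(o, k) = 1 - k
a(O) = -2
a(28)*(570 + (Z(p(0), 2) + 9)*18) = -2*(570 + ((1 - 1*2) + 9)*18) = -2*(570 + ((1 - 2) + 9)*18) = -2*(570 + (-1 + 9)*18) = -2*(570 + 8*18) = -2*(570 + 144) = -2*714 = -1428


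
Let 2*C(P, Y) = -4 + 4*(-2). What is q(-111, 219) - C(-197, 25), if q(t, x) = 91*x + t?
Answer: 19824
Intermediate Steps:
q(t, x) = t + 91*x
C(P, Y) = -6 (C(P, Y) = (-4 + 4*(-2))/2 = (-4 - 8)/2 = (½)*(-12) = -6)
q(-111, 219) - C(-197, 25) = (-111 + 91*219) - 1*(-6) = (-111 + 19929) + 6 = 19818 + 6 = 19824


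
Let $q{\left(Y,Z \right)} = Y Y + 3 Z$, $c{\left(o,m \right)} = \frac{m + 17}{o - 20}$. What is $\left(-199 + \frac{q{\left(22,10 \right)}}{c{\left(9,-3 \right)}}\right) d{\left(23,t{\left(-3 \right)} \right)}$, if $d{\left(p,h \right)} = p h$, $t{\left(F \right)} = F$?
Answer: $\frac{291180}{7} \approx 41597.0$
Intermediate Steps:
$c{\left(o,m \right)} = \frac{17 + m}{-20 + o}$
$q{\left(Y,Z \right)} = Y^{2} + 3 Z$
$d{\left(p,h \right)} = h p$
$\left(-199 + \frac{q{\left(22,10 \right)}}{c{\left(9,-3 \right)}}\right) d{\left(23,t{\left(-3 \right)} \right)} = \left(-199 + \frac{22^{2} + 3 \cdot 10}{\frac{1}{-20 + 9} \left(17 - 3\right)}\right) \left(\left(-3\right) 23\right) = \left(-199 + \frac{484 + 30}{\frac{1}{-11} \cdot 14}\right) \left(-69\right) = \left(-199 + \frac{514}{\left(- \frac{1}{11}\right) 14}\right) \left(-69\right) = \left(-199 + \frac{514}{- \frac{14}{11}}\right) \left(-69\right) = \left(-199 + 514 \left(- \frac{11}{14}\right)\right) \left(-69\right) = \left(-199 - \frac{2827}{7}\right) \left(-69\right) = \left(- \frac{4220}{7}\right) \left(-69\right) = \frac{291180}{7}$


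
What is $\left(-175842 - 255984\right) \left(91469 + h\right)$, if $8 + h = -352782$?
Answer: $112845202146$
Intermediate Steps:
$h = -352790$ ($h = -8 - 352782 = -352790$)
$\left(-175842 - 255984\right) \left(91469 + h\right) = \left(-175842 - 255984\right) \left(91469 - 352790\right) = \left(-431826\right) \left(-261321\right) = 112845202146$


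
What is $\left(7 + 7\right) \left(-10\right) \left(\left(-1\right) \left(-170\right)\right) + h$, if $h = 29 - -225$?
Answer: $-23546$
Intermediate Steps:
$h = 254$ ($h = 29 + 225 = 254$)
$\left(7 + 7\right) \left(-10\right) \left(\left(-1\right) \left(-170\right)\right) + h = \left(7 + 7\right) \left(-10\right) \left(\left(-1\right) \left(-170\right)\right) + 254 = 14 \left(-10\right) 170 + 254 = \left(-140\right) 170 + 254 = -23800 + 254 = -23546$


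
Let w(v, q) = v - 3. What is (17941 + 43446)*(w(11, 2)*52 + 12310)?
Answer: 781210962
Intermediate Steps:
w(v, q) = -3 + v
(17941 + 43446)*(w(11, 2)*52 + 12310) = (17941 + 43446)*((-3 + 11)*52 + 12310) = 61387*(8*52 + 12310) = 61387*(416 + 12310) = 61387*12726 = 781210962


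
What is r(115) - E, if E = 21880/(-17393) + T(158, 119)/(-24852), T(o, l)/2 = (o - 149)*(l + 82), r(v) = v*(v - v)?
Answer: 101114939/72041806 ≈ 1.4036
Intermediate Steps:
r(v) = 0 (r(v) = v*0 = 0)
T(o, l) = 2*(-149 + o)*(82 + l) (T(o, l) = 2*((o - 149)*(l + 82)) = 2*((-149 + o)*(82 + l)) = 2*(-149 + o)*(82 + l))
E = -101114939/72041806 (E = 21880/(-17393) + (-24436 - 298*119 + 164*158 + 2*119*158)/(-24852) = 21880*(-1/17393) + (-24436 - 35462 + 25912 + 37604)*(-1/24852) = -21880/17393 + 3618*(-1/24852) = -21880/17393 - 603/4142 = -101114939/72041806 ≈ -1.4036)
r(115) - E = 0 - 1*(-101114939/72041806) = 0 + 101114939/72041806 = 101114939/72041806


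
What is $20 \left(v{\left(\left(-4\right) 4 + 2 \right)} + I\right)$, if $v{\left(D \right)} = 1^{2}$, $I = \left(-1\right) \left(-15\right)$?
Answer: $320$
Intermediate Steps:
$I = 15$
$v{\left(D \right)} = 1$
$20 \left(v{\left(\left(-4\right) 4 + 2 \right)} + I\right) = 20 \left(1 + 15\right) = 20 \cdot 16 = 320$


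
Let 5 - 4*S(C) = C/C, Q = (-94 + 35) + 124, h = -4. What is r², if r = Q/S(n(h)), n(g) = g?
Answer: 4225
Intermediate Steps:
Q = 65 (Q = -59 + 124 = 65)
S(C) = 1 (S(C) = 5/4 - C/(4*C) = 5/4 - ¼*1 = 5/4 - ¼ = 1)
r = 65 (r = 65/1 = 65*1 = 65)
r² = 65² = 4225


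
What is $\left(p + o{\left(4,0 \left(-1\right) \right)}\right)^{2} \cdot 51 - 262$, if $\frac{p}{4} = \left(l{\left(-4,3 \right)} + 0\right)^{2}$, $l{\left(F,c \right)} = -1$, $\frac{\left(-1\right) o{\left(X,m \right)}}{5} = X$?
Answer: $12794$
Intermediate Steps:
$o{\left(X,m \right)} = - 5 X$
$p = 4$ ($p = 4 \left(-1 + 0\right)^{2} = 4 \left(-1\right)^{2} = 4 \cdot 1 = 4$)
$\left(p + o{\left(4,0 \left(-1\right) \right)}\right)^{2} \cdot 51 - 262 = \left(4 - 20\right)^{2} \cdot 51 - 262 = \left(-16\right)^{2} \cdot 51 - 262 = 256 \cdot 51 - 262 = 13056 - 262 = 12794$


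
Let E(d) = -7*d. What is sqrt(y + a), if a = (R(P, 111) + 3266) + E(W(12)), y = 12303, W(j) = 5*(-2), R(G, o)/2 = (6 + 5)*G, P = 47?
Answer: sqrt(16673) ≈ 129.12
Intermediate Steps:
R(G, o) = 22*G (R(G, o) = 2*((6 + 5)*G) = 2*(11*G) = 22*G)
W(j) = -10
a = 4370 (a = (22*47 + 3266) - 7*(-10) = (1034 + 3266) + 70 = 4300 + 70 = 4370)
sqrt(y + a) = sqrt(12303 + 4370) = sqrt(16673)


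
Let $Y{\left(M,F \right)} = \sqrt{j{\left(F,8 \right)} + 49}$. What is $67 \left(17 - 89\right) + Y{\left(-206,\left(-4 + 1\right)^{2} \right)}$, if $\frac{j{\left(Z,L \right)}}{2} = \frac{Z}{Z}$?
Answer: $-4824 + \sqrt{51} \approx -4816.9$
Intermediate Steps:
$j{\left(Z,L \right)} = 2$ ($j{\left(Z,L \right)} = 2 \frac{Z}{Z} = 2 \cdot 1 = 2$)
$Y{\left(M,F \right)} = \sqrt{51}$ ($Y{\left(M,F \right)} = \sqrt{2 + 49} = \sqrt{51}$)
$67 \left(17 - 89\right) + Y{\left(-206,\left(-4 + 1\right)^{2} \right)} = 67 \left(17 - 89\right) + \sqrt{51} = 67 \left(-72\right) + \sqrt{51} = -4824 + \sqrt{51}$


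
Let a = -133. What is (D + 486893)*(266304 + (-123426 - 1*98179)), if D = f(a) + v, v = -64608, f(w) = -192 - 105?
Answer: 18862441612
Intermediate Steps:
f(w) = -297
D = -64905 (D = -297 - 64608 = -64905)
(D + 486893)*(266304 + (-123426 - 1*98179)) = (-64905 + 486893)*(266304 + (-123426 - 1*98179)) = 421988*(266304 + (-123426 - 98179)) = 421988*(266304 - 221605) = 421988*44699 = 18862441612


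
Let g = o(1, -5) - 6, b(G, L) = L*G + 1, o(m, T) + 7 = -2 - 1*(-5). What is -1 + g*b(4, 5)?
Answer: -211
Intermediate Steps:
o(m, T) = -4 (o(m, T) = -7 + (-2 - 1*(-5)) = -7 + (-2 + 5) = -7 + 3 = -4)
b(G, L) = 1 + G*L (b(G, L) = G*L + 1 = 1 + G*L)
g = -10 (g = -4 - 6 = -10)
-1 + g*b(4, 5) = -1 - 10*(1 + 4*5) = -1 - 10*(1 + 20) = -1 - 10*21 = -1 - 210 = -211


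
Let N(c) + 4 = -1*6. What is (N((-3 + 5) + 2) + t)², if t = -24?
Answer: 1156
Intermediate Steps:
N(c) = -10 (N(c) = -4 - 1*6 = -4 - 6 = -10)
(N((-3 + 5) + 2) + t)² = (-10 - 24)² = (-34)² = 1156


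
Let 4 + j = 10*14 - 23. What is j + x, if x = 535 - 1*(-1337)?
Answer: 1985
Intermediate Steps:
x = 1872 (x = 535 + 1337 = 1872)
j = 113 (j = -4 + (10*14 - 23) = -4 + (140 - 23) = -4 + 117 = 113)
j + x = 113 + 1872 = 1985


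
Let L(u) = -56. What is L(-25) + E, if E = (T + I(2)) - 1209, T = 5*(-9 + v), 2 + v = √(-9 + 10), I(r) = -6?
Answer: -1321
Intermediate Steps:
v = -1 (v = -2 + √(-9 + 10) = -2 + √1 = -2 + 1 = -1)
T = -50 (T = 5*(-9 - 1) = 5*(-10) = -50)
E = -1265 (E = (-50 - 6) - 1209 = -56 - 1209 = -1265)
L(-25) + E = -56 - 1265 = -1321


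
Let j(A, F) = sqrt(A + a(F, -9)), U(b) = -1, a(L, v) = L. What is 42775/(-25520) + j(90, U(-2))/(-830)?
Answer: -295/176 - sqrt(89)/830 ≈ -1.6875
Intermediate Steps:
j(A, F) = sqrt(A + F)
42775/(-25520) + j(90, U(-2))/(-830) = 42775/(-25520) + sqrt(90 - 1)/(-830) = 42775*(-1/25520) + sqrt(89)*(-1/830) = -295/176 - sqrt(89)/830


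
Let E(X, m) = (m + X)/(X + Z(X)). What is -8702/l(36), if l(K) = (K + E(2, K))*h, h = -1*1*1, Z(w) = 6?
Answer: 34808/163 ≈ 213.55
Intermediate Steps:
E(X, m) = (X + m)/(6 + X) (E(X, m) = (m + X)/(X + 6) = (X + m)/(6 + X))
h = -1 (h = -1*1 = -1)
l(K) = -¼ - 9*K/8 (l(K) = (K + (2 + K)/(6 + 2))*(-1) = (K + (2 + K)/8)*(-1) = (K + (¼ + K/8))*(-1) = (¼ + 9*K/8)*(-1) = -¼ - 9*K/8)
-8702/l(36) = -8702/(-¼ - 9/8*36) = -8702/(-¼ - 81/2) = -8702/(-163/4) = -8702*(-4/163) = 34808/163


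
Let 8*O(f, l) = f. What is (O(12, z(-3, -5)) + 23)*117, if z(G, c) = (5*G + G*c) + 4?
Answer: 5733/2 ≈ 2866.5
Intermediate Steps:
z(G, c) = 4 + 5*G + G*c
O(f, l) = f/8
(O(12, z(-3, -5)) + 23)*117 = ((1/8)*12 + 23)*117 = (3/2 + 23)*117 = (49/2)*117 = 5733/2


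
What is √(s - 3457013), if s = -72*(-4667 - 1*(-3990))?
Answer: I*√3408269 ≈ 1846.2*I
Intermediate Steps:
s = 48744 (s = -72*(-4667 + 3990) = -72*(-677) = 48744)
√(s - 3457013) = √(48744 - 3457013) = √(-3408269) = I*√3408269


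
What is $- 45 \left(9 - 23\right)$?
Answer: $630$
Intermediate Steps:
$- 45 \left(9 - 23\right) = \left(-45\right) \left(-14\right) = 630$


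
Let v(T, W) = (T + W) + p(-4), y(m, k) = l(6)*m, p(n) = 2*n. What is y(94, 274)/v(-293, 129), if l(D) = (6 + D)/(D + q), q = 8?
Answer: -141/301 ≈ -0.46844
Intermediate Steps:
l(D) = (6 + D)/(8 + D) (l(D) = (6 + D)/(D + 8) = (6 + D)/(8 + D))
y(m, k) = 6*m/7 (y(m, k) = ((6 + 6)/(8 + 6))*m = (12/14)*m = ((1/14)*12)*m = 6*m/7)
v(T, W) = -8 + T + W (v(T, W) = (T + W) + 2*(-4) = (T + W) - 8 = -8 + T + W)
y(94, 274)/v(-293, 129) = ((6/7)*94)/(-8 - 293 + 129) = (564/7)/(-172) = (564/7)*(-1/172) = -141/301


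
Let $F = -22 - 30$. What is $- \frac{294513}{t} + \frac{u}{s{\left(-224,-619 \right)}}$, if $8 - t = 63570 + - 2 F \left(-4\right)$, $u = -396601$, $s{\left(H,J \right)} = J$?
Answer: $\frac{25226070293}{39087374} \approx 645.38$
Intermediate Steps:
$F = -52$ ($F = -22 - 30 = -52$)
$t = -63146$ ($t = 8 - \left(63570 + \left(-2\right) \left(-52\right) \left(-4\right)\right) = 8 - \left(63570 + 104 \left(-4\right)\right) = 8 - \left(63570 - 416\right) = 8 - 63154 = -63146$)
$- \frac{294513}{t} + \frac{u}{s{\left(-224,-619 \right)}} = - \frac{294513}{-63146} - \frac{396601}{-619} = \left(-294513\right) \left(- \frac{1}{63146}\right) - - \frac{396601}{619} = \frac{294513}{63146} + \frac{396601}{619} = \frac{25226070293}{39087374}$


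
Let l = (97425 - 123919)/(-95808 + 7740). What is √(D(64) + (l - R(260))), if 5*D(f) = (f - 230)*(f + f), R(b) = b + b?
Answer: I*√231190960961490/220170 ≈ 69.06*I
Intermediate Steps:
R(b) = 2*b
D(f) = 2*f*(-230 + f)/5 (D(f) = ((f - 230)*(f + f))/5 = ((-230 + f)*(2*f))/5 = (2*f*(-230 + f))/5 = 2*f*(-230 + f)/5)
l = 13247/44034 (l = -26494/(-88068) = -26494*(-1/88068) = 13247/44034 ≈ 0.30084)
√(D(64) + (l - R(260))) = √((⅖)*64*(-230 + 64) + (13247/44034 - 2*260)) = √((⅖)*64*(-166) + (13247/44034 - 1*520)) = √(-21248/5 + (13247/44034 - 520)) = √(-21248/5 - 22884433/44034) = √(-1050056597/220170) = I*√231190960961490/220170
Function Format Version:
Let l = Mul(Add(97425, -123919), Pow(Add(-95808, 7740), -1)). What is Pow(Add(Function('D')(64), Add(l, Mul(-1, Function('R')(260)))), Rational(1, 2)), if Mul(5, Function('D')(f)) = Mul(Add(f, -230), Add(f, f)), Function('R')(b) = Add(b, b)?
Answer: Mul(Rational(1, 220170), I, Pow(231190960961490, Rational(1, 2))) ≈ Mul(69.060, I)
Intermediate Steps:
Function('R')(b) = Mul(2, b)
Function('D')(f) = Mul(Rational(2, 5), f, Add(-230, f)) (Function('D')(f) = Mul(Rational(1, 5), Mul(Add(f, -230), Add(f, f))) = Mul(Rational(1, 5), Mul(Add(-230, f), Mul(2, f))) = Mul(Rational(1, 5), Mul(2, f, Add(-230, f))) = Mul(Rational(2, 5), f, Add(-230, f)))
l = Rational(13247, 44034) (l = Mul(-26494, Pow(-88068, -1)) = Mul(-26494, Rational(-1, 88068)) = Rational(13247, 44034) ≈ 0.30084)
Pow(Add(Function('D')(64), Add(l, Mul(-1, Function('R')(260)))), Rational(1, 2)) = Pow(Add(Mul(Rational(2, 5), 64, Add(-230, 64)), Add(Rational(13247, 44034), Mul(-1, Mul(2, 260)))), Rational(1, 2)) = Pow(Add(Mul(Rational(2, 5), 64, -166), Add(Rational(13247, 44034), Mul(-1, 520))), Rational(1, 2)) = Pow(Add(Rational(-21248, 5), Add(Rational(13247, 44034), -520)), Rational(1, 2)) = Pow(Add(Rational(-21248, 5), Rational(-22884433, 44034)), Rational(1, 2)) = Pow(Rational(-1050056597, 220170), Rational(1, 2)) = Mul(Rational(1, 220170), I, Pow(231190960961490, Rational(1, 2)))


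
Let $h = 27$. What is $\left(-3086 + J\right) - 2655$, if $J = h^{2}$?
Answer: $-5012$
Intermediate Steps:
$J = 729$ ($J = 27^{2} = 729$)
$\left(-3086 + J\right) - 2655 = \left(-3086 + 729\right) - 2655 = -2357 - 2655 = -5012$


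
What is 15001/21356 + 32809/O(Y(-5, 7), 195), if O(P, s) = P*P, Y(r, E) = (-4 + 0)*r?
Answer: 176667351/2135600 ≈ 82.725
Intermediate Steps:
Y(r, E) = -4*r
O(P, s) = P**2
15001/21356 + 32809/O(Y(-5, 7), 195) = 15001/21356 + 32809/((-4*(-5))**2) = 15001*(1/21356) + 32809/(20**2) = 15001/21356 + 32809/400 = 176667351/2135600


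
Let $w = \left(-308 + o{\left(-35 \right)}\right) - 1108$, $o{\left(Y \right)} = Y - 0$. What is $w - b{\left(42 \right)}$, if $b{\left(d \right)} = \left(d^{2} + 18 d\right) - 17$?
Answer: $-3954$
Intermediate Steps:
$b{\left(d \right)} = -17 + d^{2} + 18 d$
$o{\left(Y \right)} = Y$ ($o{\left(Y \right)} = Y + 0 = Y$)
$w = -1451$ ($w = \left(-308 - 35\right) - 1108 = -343 - 1108 = -1451$)
$w - b{\left(42 \right)} = -1451 - \left(-17 + 42^{2} + 18 \cdot 42\right) = -1451 - \left(-17 + 1764 + 756\right) = -1451 - 2503 = -3954$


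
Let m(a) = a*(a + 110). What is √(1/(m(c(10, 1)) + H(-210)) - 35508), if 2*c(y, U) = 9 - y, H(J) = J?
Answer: 4*I*√2488846974/1059 ≈ 188.44*I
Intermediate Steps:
c(y, U) = 9/2 - y/2 (c(y, U) = (9 - y)/2 = 9/2 - y/2)
m(a) = a*(110 + a)
√(1/(m(c(10, 1)) + H(-210)) - 35508) = √(1/((9/2 - ½*10)*(110 + (9/2 - ½*10)) - 210) - 35508) = √(1/((9/2 - 5)*(110 + (9/2 - 5)) - 210) - 35508) = √(1/(-(110 - ½)/2 - 210) - 35508) = √(1/(-½*219/2 - 210) - 35508) = √(1/(-219/4 - 210) - 35508) = √(1/(-1059/4) - 35508) = √(-4/1059 - 35508) = √(-37602976/1059) = 4*I*√2488846974/1059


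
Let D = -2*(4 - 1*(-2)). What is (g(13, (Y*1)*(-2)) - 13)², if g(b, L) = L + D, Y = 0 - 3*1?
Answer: 361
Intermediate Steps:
D = -12 (D = -2*(4 + 2) = -2*6 = -12)
Y = -3 (Y = 0 - 3 = -3)
g(b, L) = -12 + L (g(b, L) = L - 12 = -12 + L)
(g(13, (Y*1)*(-2)) - 13)² = ((-12 - 3*1*(-2)) - 13)² = ((-12 - 3*(-2)) - 13)² = ((-12 + 6) - 13)² = (-6 - 13)² = (-19)² = 361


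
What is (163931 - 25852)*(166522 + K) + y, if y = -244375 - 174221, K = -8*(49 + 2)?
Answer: 22936436410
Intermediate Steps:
K = -408 (K = -8*51 = -408)
y = -418596
(163931 - 25852)*(166522 + K) + y = (163931 - 25852)*(166522 - 408) - 418596 = 138079*166114 - 418596 = 22936855006 - 418596 = 22936436410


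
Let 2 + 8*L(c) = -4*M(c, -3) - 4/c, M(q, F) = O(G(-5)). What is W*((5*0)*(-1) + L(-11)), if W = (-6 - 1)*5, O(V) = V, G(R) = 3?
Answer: 2625/44 ≈ 59.659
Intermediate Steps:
M(q, F) = 3
W = -35 (W = -7*5 = -35)
L(c) = -7/4 - 1/(2*c) (L(c) = -¼ + (-4*3 - 4/c)/8 = -¼ + (-12 - 4/c)/8 = -¼ + (-3/2 - 1/(2*c)) = -7/4 - 1/(2*c))
W*((5*0)*(-1) + L(-11)) = -35*((5*0)*(-1) + (¼)*(-2 - 7*(-11))/(-11)) = -35*(0*(-1) + (¼)*(-1/11)*(-2 + 77)) = -35*(0 + (¼)*(-1/11)*75) = -35*(0 - 75/44) = -35*(-75/44) = 2625/44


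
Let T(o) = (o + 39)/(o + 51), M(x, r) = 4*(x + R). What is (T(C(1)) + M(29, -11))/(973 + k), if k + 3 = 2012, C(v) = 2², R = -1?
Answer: 6203/164010 ≈ 0.037821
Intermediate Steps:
M(x, r) = -4 + 4*x (M(x, r) = 4*(x - 1) = 4*(-1 + x) = -4 + 4*x)
C(v) = 4
k = 2009 (k = -3 + 2012 = 2009)
T(o) = (39 + o)/(51 + o)
(T(C(1)) + M(29, -11))/(973 + k) = ((39 + 4)/(51 + 4) + (-4 + 4*29))/(973 + 2009) = (43/55 + (-4 + 116))/2982 = ((1/55)*43 + 112)*(1/2982) = (43/55 + 112)*(1/2982) = (6203/55)*(1/2982) = 6203/164010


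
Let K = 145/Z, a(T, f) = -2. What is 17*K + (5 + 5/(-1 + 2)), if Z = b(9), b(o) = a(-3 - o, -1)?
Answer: -2445/2 ≈ -1222.5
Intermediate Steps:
b(o) = -2
Z = -2
K = -145/2 (K = 145/(-2) = 145*(-½) = -145/2 ≈ -72.500)
17*K + (5 + 5/(-1 + 2)) = 17*(-145/2) + (5 + 5/(-1 + 2)) = -2465/2 + (5 + 5/1) = -2465/2 + (5 + 5*1) = -2465/2 + (5 + 5) = -2465/2 + 10 = -2445/2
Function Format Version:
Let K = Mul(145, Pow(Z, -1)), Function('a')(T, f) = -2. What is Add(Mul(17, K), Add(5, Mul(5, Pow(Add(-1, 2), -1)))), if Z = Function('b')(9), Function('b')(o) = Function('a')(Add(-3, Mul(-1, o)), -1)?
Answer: Rational(-2445, 2) ≈ -1222.5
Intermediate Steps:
Function('b')(o) = -2
Z = -2
K = Rational(-145, 2) (K = Mul(145, Pow(-2, -1)) = Mul(145, Rational(-1, 2)) = Rational(-145, 2) ≈ -72.500)
Add(Mul(17, K), Add(5, Mul(5, Pow(Add(-1, 2), -1)))) = Add(Mul(17, Rational(-145, 2)), Add(5, Mul(5, Pow(Add(-1, 2), -1)))) = Add(Rational(-2465, 2), Add(5, Mul(5, Pow(1, -1)))) = Add(Rational(-2465, 2), Add(5, Mul(5, 1))) = Add(Rational(-2465, 2), Add(5, 5)) = Add(Rational(-2465, 2), 10) = Rational(-2445, 2)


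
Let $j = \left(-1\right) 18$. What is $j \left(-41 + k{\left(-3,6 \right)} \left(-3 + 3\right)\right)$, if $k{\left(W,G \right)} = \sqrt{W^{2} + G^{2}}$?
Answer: $738$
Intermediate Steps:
$k{\left(W,G \right)} = \sqrt{G^{2} + W^{2}}$
$j = -18$
$j \left(-41 + k{\left(-3,6 \right)} \left(-3 + 3\right)\right) = - 18 \left(-41 + \sqrt{6^{2} + \left(-3\right)^{2}} \left(-3 + 3\right)\right) = - 18 \left(-41 + \sqrt{36 + 9} \cdot 0\right) = - 18 \left(-41 + \sqrt{45} \cdot 0\right) = - 18 \left(-41 + 3 \sqrt{5} \cdot 0\right) = - 18 \left(-41 + 0\right) = \left(-18\right) \left(-41\right) = 738$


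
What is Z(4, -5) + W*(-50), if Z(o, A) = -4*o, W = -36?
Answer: 1784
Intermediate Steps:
Z(4, -5) + W*(-50) = -4*4 - 36*(-50) = -16 + 1800 = 1784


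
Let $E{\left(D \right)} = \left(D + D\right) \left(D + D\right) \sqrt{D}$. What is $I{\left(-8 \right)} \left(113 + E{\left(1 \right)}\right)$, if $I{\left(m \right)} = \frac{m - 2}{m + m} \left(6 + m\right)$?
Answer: $- \frac{585}{4} \approx -146.25$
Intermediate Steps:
$E{\left(D \right)} = 4 D^{\frac{5}{2}}$ ($E{\left(D \right)} = 2 D 2 D \sqrt{D} = 4 D^{2} \sqrt{D} = 4 D^{\frac{5}{2}}$)
$I{\left(m \right)} = \frac{\left(-2 + m\right) \left(6 + m\right)}{2 m}$ ($I{\left(m \right)} = \frac{-2 + m}{2 m} \left(6 + m\right) = \frac{\left(-2 + m\right) \left(6 + m\right)}{2 m}$)
$I{\left(-8 \right)} \left(113 + E{\left(1 \right)}\right) = \left(2 + \frac{1}{2} \left(-8\right) - \frac{6}{-8}\right) \left(113 + 4 \cdot 1^{\frac{5}{2}}\right) = \left(2 - 4 - - \frac{3}{4}\right) \left(113 + 4 \cdot 1\right) = \left(2 - 4 + \frac{3}{4}\right) \left(113 + 4\right) = \left(- \frac{5}{4}\right) 117 = - \frac{585}{4}$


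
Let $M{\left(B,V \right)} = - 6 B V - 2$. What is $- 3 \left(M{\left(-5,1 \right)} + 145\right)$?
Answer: $-519$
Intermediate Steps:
$M{\left(B,V \right)} = -2 - 6 B V$ ($M{\left(B,V \right)} = - 6 B V - 2 = -2 - 6 B V$)
$- 3 \left(M{\left(-5,1 \right)} + 145\right) = - 3 \left(\left(-2 - \left(-30\right) 1\right) + 145\right) = - 3 \left(\left(-2 + 30\right) + 145\right) = - 3 \left(28 + 145\right) = \left(-3\right) 173 = -519$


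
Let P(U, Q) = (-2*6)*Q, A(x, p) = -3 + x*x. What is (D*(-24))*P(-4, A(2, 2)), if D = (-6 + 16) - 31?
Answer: -6048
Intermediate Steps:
A(x, p) = -3 + x²
D = -21 (D = 10 - 31 = -21)
P(U, Q) = -12*Q
(D*(-24))*P(-4, A(2, 2)) = (-21*(-24))*(-12*(-3 + 2²)) = 504*(-12*(-3 + 4)) = 504*(-12*1) = 504*(-12) = -6048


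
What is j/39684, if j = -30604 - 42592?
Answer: -18299/9921 ≈ -1.8445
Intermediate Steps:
j = -73196
j/39684 = -73196/39684 = -73196*1/39684 = -18299/9921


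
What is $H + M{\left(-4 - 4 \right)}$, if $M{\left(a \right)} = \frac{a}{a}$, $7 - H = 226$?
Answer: $-218$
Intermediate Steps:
$H = -219$ ($H = 7 - 226 = -219$)
$M{\left(a \right)} = 1$
$H + M{\left(-4 - 4 \right)} = -219 + 1 = -218$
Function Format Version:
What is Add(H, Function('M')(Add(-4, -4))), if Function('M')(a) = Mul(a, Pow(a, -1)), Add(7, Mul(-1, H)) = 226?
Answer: -218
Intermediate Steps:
H = -219 (H = Add(7, Mul(-1, 226)) = Add(7, -226) = -219)
Function('M')(a) = 1
Add(H, Function('M')(Add(-4, -4))) = Add(-219, 1) = -218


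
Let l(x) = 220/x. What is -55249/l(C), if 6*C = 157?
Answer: -8674093/1320 ≈ -6571.3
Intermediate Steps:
C = 157/6 (C = (⅙)*157 = 157/6 ≈ 26.167)
-55249/l(C) = -55249/(220/(157/6)) = -55249/(220*(6/157)) = -55249/1320/157 = -55249*157/1320 = -8674093/1320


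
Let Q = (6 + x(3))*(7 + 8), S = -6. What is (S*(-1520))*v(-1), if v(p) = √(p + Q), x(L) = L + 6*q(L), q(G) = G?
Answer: 18240*√101 ≈ 1.8331e+5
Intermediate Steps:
x(L) = 7*L (x(L) = L + 6*L = 7*L)
Q = 405 (Q = (6 + 7*3)*(7 + 8) = (6 + 21)*15 = 27*15 = 405)
v(p) = √(405 + p) (v(p) = √(p + 405) = √(405 + p))
(S*(-1520))*v(-1) = (-6*(-1520))*√(405 - 1) = 9120*√404 = 9120*(2*√101) = 18240*√101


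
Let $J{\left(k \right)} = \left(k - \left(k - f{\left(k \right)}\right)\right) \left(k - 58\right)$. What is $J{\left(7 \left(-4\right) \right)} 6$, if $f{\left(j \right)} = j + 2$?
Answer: $13416$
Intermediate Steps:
$f{\left(j \right)} = 2 + j$
$J{\left(k \right)} = \left(-58 + k\right) \left(2 + k\right)$ ($J{\left(k \right)} = \left(k + \left(\left(2 + k\right) - k\right)\right) \left(k - 58\right) = \left(k + 2\right) \left(-58 + k\right) = \left(2 + k\right) \left(-58 + k\right) = \left(-58 + k\right) \left(2 + k\right)$)
$J{\left(7 \left(-4\right) \right)} 6 = \left(-58 + 7 \left(-4\right)\right) \left(2 + 7 \left(-4\right)\right) 6 = \left(-58 - 28\right) \left(2 - 28\right) 6 = \left(-86\right) \left(-26\right) 6 = 2236 \cdot 6 = 13416$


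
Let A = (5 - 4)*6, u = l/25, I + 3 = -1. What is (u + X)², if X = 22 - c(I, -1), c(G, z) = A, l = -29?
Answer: 137641/625 ≈ 220.23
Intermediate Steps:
I = -4 (I = -3 - 1 = -4)
u = -29/25 ≈ -1.1600
A = 6 (A = 1*6 = 6)
c(G, z) = 6
X = 16 (X = 22 - 1*6 = 22 - 6 = 16)
(u + X)² = (-29/25 + 16)² = (371/25)² = 137641/625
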